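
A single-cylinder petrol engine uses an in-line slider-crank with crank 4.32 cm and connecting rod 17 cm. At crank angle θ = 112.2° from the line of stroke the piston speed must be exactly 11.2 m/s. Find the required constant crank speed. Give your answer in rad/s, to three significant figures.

For an in-line slider-crank, |v_piston| = rω|sinθ|·[1 + r cosθ/√(L² − r² sin²θ)].
With r = 0.0432 m, L = 0.17 m, θ = 112.2°: the bracketed kinematic factor |dx/dθ| = 0.036046 m.
ω = v/|dx/dθ| = 11.2/0.036046 = 310.71 rad/s.

311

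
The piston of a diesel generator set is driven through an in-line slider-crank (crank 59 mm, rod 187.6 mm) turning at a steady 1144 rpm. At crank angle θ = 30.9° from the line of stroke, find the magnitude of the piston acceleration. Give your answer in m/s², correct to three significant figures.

859

ω = 2π·1144/60 = 119.8 rad/s
x(θ) = r cosθ + √(L² − r² sin²θ); with ω constant, a = ω²·d²x/dθ².
d²x/dθ² = −r cosθ − r²(cos2θ)/√u − r⁴ sin²2θ/(4u^{3/2}),  u = L² − r² sin²θ = 0.0342757 m².
Substituting r = 0.059 m, L = 0.1876 m, θ = 30.9°: d²x/dθ² = -0.059882 m.
a = ω²·d²x/dθ² = (119.8)²·(-0.059882) = -859.42 m/s²;  |a| = 859.42 m/s².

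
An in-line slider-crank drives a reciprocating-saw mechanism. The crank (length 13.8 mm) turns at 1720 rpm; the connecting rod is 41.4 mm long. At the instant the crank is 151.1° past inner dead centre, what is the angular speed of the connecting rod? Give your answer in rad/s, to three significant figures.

ω = 180.1 rad/s (converted from 1720 rpm).
The rod makes angle φ with the slider axis where L sinφ = r sinθ; differentiating, L cosφ·φ̇ = r ω cosθ.
L cosφ = √(L² − r² sin²θ) = 0.040859 m.
|ω_rod| = r ω |cosθ| / √(L² − r² sin²θ) = 0.0138·180.1·0.87546/0.040859 = 53.258 rad/s.

53.3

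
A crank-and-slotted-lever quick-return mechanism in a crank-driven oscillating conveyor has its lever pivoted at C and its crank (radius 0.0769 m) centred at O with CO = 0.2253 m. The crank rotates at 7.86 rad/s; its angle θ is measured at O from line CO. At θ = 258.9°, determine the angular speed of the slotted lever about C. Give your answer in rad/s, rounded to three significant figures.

ω = 7.86 rad/s
Crank pin A relative to C: A = (d + r cosθ, r sinθ); lever angle φ = atan2(r sinθ, d + r cosθ).
Differentiating tanφ: φ̇ = rω(d cosθ + r)/(d² + r² + 2dr cosθ).
d² + r² + 2dr cosθ = |CA|² = 0.0500026 m²;  d cosθ + r = +0.033525 m.
|ω_lever| = |0.0769·7.86·+0.033525| / 0.0500026 = 0.40525 rad/s.

0.405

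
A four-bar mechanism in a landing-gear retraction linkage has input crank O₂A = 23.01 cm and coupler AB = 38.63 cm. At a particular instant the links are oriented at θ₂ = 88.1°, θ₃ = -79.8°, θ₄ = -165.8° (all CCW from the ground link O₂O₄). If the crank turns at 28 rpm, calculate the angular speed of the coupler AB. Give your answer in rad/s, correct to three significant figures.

1.68

ω₂ = 2.932 rad/s (from 28 rpm).
Differentiating the loop-closure r₂e^{iθ₂}+r₃e^{iθ₃}=r₁+r₄e^{iθ₄} gives r₂ω₂e^{iθ₂}+r₃ω₃e^{iθ₃}=r₄ω₄e^{iθ₄}.
Eliminating the other unknown: ω₃ = r₂ω₂ sin(θ₄−θ₂) / [r₃ sin(θ₃−θ₄)].
Numerator sine = +0.96078; denominator sine = +0.99756.
Result = 0.2301·2.932·(+0.96078) / (0.3863·(+0.99756)) = +1.6821 rad/s; magnitude 1.6821 rad/s.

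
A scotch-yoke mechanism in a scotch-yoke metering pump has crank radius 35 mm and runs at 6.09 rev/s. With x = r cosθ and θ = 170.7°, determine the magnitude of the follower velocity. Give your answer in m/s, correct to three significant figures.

ω = 38.26 rad/s (from 6.09 rev/s).
x = r cosθ ⇒ ẋ = −rω sinθ.
|v| = rω|sinθ| = 0.035·38.26·|sin 170.7°| = 0.21643 m/s.

0.216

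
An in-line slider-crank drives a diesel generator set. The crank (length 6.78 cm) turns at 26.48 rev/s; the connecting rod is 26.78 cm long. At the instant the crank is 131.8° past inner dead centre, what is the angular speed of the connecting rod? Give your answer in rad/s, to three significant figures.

28.6

ω = 166.4 rad/s (converted from 26.48 rev/s).
The rod makes angle φ with the slider axis where L sinφ = r sinθ; differentiating, L cosφ·φ̇ = r ω cosθ.
L cosφ = √(L² − r² sin²θ) = 0.26299 m.
|ω_rod| = r ω |cosθ| / √(L² − r² sin²θ) = 0.0678·166.4·0.66653/0.26299 = 28.59 rad/s.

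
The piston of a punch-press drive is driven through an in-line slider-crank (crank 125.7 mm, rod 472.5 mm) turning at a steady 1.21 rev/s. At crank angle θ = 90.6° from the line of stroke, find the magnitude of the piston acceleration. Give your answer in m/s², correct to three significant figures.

2.08

ω = 2π·1.21 = 7.603 rad/s
x(θ) = r cosθ + √(L² − r² sin²θ); with ω constant, a = ω²·d²x/dθ².
d²x/dθ² = −r cosθ − r²(cos2θ)/√u − r⁴ sin²2θ/(4u^{3/2}),  u = L² − r² sin²θ = 0.207457 m².
Substituting r = 0.1257 m, L = 0.4725 m, θ = 90.6°: d²x/dθ² = +0.035999 m.
a = ω²·d²x/dθ² = (7.603)²·(+0.035999) = +2.0807 m/s²;  |a| = 2.0807 m/s².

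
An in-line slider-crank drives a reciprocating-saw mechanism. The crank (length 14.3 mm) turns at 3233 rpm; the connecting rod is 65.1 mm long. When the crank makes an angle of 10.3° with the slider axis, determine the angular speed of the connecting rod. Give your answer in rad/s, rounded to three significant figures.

73.2

ω = 338.6 rad/s (converted from 3233 rpm).
The rod makes angle φ with the slider axis where L sinφ = r sinθ; differentiating, L cosφ·φ̇ = r ω cosθ.
L cosφ = √(L² − r² sin²θ) = 0.06505 m.
|ω_rod| = r ω |cosθ| / √(L² − r² sin²θ) = 0.0143·338.6·0.98389/0.06505 = 73.227 rad/s.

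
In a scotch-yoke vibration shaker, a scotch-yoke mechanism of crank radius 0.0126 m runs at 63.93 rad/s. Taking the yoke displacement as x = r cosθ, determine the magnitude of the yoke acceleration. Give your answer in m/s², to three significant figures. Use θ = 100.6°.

ω = 63.93 rad/s
x = r cosθ ⇒ ẍ = −rω² cosθ (ω constant).
|a| = rω²|cosθ| = 0.0126·(63.93)²·|cos 100.6°| = 9.4729 m/s².

9.47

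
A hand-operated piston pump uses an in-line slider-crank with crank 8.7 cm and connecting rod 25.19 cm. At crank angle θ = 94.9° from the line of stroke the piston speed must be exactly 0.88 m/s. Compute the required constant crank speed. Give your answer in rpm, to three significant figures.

For an in-line slider-crank, |v_piston| = rω|sinθ|·[1 + r cosθ/√(L² − r² sin²θ)].
With r = 0.087 m, L = 0.2519 m, θ = 94.9°: the bracketed kinematic factor |dx/dθ| = 0.083959 m.
ω = v/|dx/dθ| = 0.88/0.083959 = 10.481 rad/s.
N = 60ω/(2π) = 100.09 rpm.

100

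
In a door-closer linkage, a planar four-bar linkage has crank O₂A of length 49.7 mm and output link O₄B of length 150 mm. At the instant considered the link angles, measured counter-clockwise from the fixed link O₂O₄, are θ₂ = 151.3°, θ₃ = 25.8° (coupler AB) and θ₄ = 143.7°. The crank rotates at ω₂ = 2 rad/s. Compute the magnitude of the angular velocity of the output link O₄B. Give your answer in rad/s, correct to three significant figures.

ω₂ = 2 rad/s
Differentiating the loop-closure r₂e^{iθ₂}+r₃e^{iθ₃}=r₁+r₄e^{iθ₄} gives r₂ω₂e^{iθ₂}+r₃ω₃e^{iθ₃}=r₄ω₄e^{iθ₄}.
Eliminating the other unknown: ω₄ = r₂ω₂ sin(θ₂−θ₃) / [r₄ sin(θ₄−θ₃)].
Numerator sine = +0.81412; denominator sine = +0.88377.
Result = 0.0497·2·(+0.81412) / (0.15·(+0.88377)) = +0.61044 rad/s; magnitude 0.61044 rad/s.

0.610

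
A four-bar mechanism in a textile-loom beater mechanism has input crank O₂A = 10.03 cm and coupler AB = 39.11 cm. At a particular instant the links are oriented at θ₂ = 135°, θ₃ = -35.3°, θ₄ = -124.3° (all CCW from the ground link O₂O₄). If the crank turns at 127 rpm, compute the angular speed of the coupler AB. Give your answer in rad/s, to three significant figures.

3.35

ω₂ = 13.3 rad/s (from 127 rpm).
Differentiating the loop-closure r₂e^{iθ₂}+r₃e^{iθ₃}=r₁+r₄e^{iθ₄} gives r₂ω₂e^{iθ₂}+r₃ω₃e^{iθ₃}=r₄ω₄e^{iθ₄}.
Eliminating the other unknown: ω₃ = r₂ω₂ sin(θ₄−θ₂) / [r₃ sin(θ₃−θ₄)].
Numerator sine = +0.98261; denominator sine = +0.99985.
Result = 0.1003·13.3·(+0.98261) / (0.3911·(+0.99985)) = +3.3519 rad/s; magnitude 3.3519 rad/s.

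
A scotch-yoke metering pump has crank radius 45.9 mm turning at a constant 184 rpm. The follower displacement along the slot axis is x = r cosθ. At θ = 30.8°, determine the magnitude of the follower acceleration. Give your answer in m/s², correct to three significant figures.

ω = 19.27 rad/s (from 184 rpm).
x = r cosθ ⇒ ẍ = −rω² cosθ (ω constant).
|a| = rω²|cosθ| = 0.0459·(19.27)²·|cos 30.8°| = 14.638 m/s².

14.6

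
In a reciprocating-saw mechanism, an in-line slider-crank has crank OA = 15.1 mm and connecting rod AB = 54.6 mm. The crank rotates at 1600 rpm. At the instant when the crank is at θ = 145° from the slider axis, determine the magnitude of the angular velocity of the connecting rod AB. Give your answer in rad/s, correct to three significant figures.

38.4

ω = 167.6 rad/s (converted from 1600 rpm).
The rod makes angle φ with the slider axis where L sinφ = r sinθ; differentiating, L cosφ·φ̇ = r ω cosθ.
L cosφ = √(L² − r² sin²θ) = 0.053909 m.
|ω_rod| = r ω |cosθ| / √(L² − r² sin²θ) = 0.0151·167.6·0.81915/0.053909 = 38.444 rad/s.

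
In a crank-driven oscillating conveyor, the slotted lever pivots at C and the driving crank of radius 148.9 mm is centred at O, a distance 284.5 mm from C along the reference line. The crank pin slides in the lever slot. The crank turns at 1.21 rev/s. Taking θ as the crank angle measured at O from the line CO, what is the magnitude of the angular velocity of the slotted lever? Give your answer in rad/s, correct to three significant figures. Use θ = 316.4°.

2.44

ω = 7.603 rad/s (from 1.21 rev/s).
Crank pin A relative to C: A = (d + r cosθ, r sinθ); lever angle φ = atan2(r sinθ, d + r cosθ).
Differentiating tanφ: φ̇ = rω(d cosθ + r)/(d² + r² + 2dr cosθ).
d² + r² + 2dr cosθ = |CA|² = 0.164466 m²;  d cosθ + r = +0.35493 m.
|ω_lever| = |0.1489·7.603·+0.35493| / 0.164466 = 2.443 rad/s.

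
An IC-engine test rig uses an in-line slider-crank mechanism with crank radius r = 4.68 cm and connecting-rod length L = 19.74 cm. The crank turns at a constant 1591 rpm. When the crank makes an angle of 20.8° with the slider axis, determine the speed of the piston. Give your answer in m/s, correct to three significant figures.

ω = 2π·1591/60 = 166.6 rad/s
For an in-line slider-crank, x = r cosθ + √(L² − r² sin²θ), so v = −rω sinθ·[1 + r cosθ/√(L² − r² sin²θ)].
With r = 0.0468 m, L = 0.1974 m, θ = 20.8°: √(L² − r² sin²θ) = 0.1967 m.
v = −0.0468·166.6·0.35511·[1 + 0.0468·0.93483/0.1967] = -3.3847 m/s.
|v| = 3.3847 m/s.

3.38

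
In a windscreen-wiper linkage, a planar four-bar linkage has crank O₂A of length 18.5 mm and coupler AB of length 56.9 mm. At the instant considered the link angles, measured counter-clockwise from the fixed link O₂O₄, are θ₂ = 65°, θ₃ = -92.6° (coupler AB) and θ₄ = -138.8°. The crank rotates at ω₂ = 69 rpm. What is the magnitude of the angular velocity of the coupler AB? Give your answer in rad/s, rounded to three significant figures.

ω₂ = 7.226 rad/s (from 69 rpm).
Differentiating the loop-closure r₂e^{iθ₂}+r₃e^{iθ₃}=r₁+r₄e^{iθ₄} gives r₂ω₂e^{iθ₂}+r₃ω₃e^{iθ₃}=r₄ω₄e^{iθ₄}.
Eliminating the other unknown: ω₃ = r₂ω₂ sin(θ₄−θ₂) / [r₃ sin(θ₃−θ₄)].
Numerator sine = +0.40355; denominator sine = +0.72176.
Result = 0.0185·7.226·(+0.40355) / (0.0569·(+0.72176)) = +1.3135 rad/s; magnitude 1.3135 rad/s.

1.31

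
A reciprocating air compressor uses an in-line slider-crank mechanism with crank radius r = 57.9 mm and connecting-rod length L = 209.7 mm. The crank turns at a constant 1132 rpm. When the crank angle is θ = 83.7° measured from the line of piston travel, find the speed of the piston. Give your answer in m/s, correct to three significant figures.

ω = 2π·1132/60 = 118.5 rad/s
For an in-line slider-crank, x = r cosθ + √(L² − r² sin²θ), so v = −rω sinθ·[1 + r cosθ/√(L² − r² sin²θ)].
With r = 0.0579 m, L = 0.2097 m, θ = 83.7°: √(L² − r² sin²θ) = 0.20165 m.
v = −0.0579·118.5·0.99396·[1 + 0.0579·0.10973/0.20165] = -7.0371 m/s.
|v| = 7.0371 m/s.

7.04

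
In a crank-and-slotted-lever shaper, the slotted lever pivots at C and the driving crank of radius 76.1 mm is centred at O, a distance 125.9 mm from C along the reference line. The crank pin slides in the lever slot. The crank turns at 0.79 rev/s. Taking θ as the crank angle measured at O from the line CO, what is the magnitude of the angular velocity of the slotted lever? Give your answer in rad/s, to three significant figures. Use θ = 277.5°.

1.45

ω = 4.964 rad/s (from 0.79 rev/s).
Crank pin A relative to C: A = (d + r cosθ, r sinθ); lever angle φ = atan2(r sinθ, d + r cosθ).
Differentiating tanφ: φ̇ = rω(d cosθ + r)/(d² + r² + 2dr cosθ).
d² + r² + 2dr cosθ = |CA|² = 0.0241432 m²;  d cosθ + r = +0.092533 m.
|ω_lever| = |0.0761·4.964·+0.092533| / 0.0241432 = 1.4478 rad/s.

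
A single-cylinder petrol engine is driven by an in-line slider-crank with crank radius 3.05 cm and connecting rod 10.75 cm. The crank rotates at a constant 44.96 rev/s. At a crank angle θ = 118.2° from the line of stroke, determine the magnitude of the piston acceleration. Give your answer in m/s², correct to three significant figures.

1530

ω = 2π·45 = 282.5 rad/s
x(θ) = r cosθ + √(L² − r² sin²θ); with ω constant, a = ω²·d²x/dθ².
d²x/dθ² = −r cosθ − r²(cos2θ)/√u − r⁴ sin²2θ/(4u^{3/2}),  u = L² − r² sin²θ = 0.0108337 m².
Substituting r = 0.0305 m, L = 0.1075 m, θ = 118.2°: d²x/dθ² = +0.019226 m.
a = ω²·d²x/dθ² = (282.5)²·(+0.019226) = +1534.2 m/s²;  |a| = 1534.2 m/s².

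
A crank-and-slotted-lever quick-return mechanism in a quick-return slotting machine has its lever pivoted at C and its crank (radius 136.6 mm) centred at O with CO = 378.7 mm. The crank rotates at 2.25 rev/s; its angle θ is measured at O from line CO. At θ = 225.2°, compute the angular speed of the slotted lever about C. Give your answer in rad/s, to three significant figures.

2.82

ω = 14.14 rad/s (from 2.25 rev/s).
Crank pin A relative to C: A = (d + r cosθ, r sinθ); lever angle φ = atan2(r sinθ, d + r cosθ).
Differentiating tanφ: φ̇ = rω(d cosθ + r)/(d² + r² + 2dr cosθ).
d² + r² + 2dr cosθ = |CA|² = 0.0891712 m²;  d cosθ + r = -0.13024 m.
|ω_lever| = |0.1366·14.14·-0.13024| / 0.0891712 = 2.8207 rad/s.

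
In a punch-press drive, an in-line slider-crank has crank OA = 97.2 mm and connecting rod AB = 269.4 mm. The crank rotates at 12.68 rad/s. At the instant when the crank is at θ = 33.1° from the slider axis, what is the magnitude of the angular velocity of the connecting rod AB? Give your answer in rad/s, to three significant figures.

3.91

ω = 12.68 rad/s
The rod makes angle φ with the slider axis where L sinφ = r sinθ; differentiating, L cosφ·φ̇ = r ω cosθ.
L cosφ = √(L² − r² sin²θ) = 0.26412 m.
|ω_rod| = r ω |cosθ| / √(L² − r² sin²θ) = 0.0972·12.68·0.83772/0.26412 = 3.9092 rad/s.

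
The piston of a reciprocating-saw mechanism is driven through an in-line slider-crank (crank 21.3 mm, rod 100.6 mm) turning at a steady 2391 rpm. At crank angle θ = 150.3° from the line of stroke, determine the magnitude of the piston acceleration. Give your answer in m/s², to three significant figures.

ω = 2π·2391/60 = 250.4 rad/s
x(θ) = r cosθ + √(L² − r² sin²θ); with ω constant, a = ω²·d²x/dθ².
d²x/dθ² = −r cosθ − r²(cos2θ)/√u − r⁴ sin²2θ/(4u^{3/2}),  u = L² − r² sin²θ = 0.010009 m².
Substituting r = 0.0213 m, L = 0.1006 m, θ = 150.3°: d²x/dθ² = +0.016155 m.
a = ω²·d²x/dθ² = (250.4)²·(+0.016155) = +1012.8 m/s²;  |a| = 1012.8 m/s².

1010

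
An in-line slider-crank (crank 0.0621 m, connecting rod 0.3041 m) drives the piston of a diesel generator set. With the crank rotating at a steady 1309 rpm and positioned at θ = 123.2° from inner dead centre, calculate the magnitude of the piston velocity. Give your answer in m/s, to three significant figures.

6.31

ω = 2π·1309/60 = 137.1 rad/s
For an in-line slider-crank, x = r cosθ + √(L² − r² sin²θ), so v = −rω sinθ·[1 + r cosθ/√(L² − r² sin²θ)].
With r = 0.0621 m, L = 0.3041 m, θ = 123.2°: √(L² − r² sin²θ) = 0.29963 m.
v = −0.0621·137.1·0.83676·[1 + 0.0621·-0.54756/0.29963] = -6.3146 m/s.
|v| = 6.3146 m/s.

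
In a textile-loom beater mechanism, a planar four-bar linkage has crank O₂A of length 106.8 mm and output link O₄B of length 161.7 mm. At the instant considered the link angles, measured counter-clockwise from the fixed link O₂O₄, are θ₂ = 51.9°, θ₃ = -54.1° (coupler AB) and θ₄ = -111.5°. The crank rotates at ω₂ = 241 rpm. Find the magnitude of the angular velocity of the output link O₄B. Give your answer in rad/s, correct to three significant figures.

19.0

ω₂ = 25.24 rad/s (from 241 rpm).
Differentiating the loop-closure r₂e^{iθ₂}+r₃e^{iθ₃}=r₁+r₄e^{iθ₄} gives r₂ω₂e^{iθ₂}+r₃ω₃e^{iθ₃}=r₄ω₄e^{iθ₄}.
Eliminating the other unknown: ω₄ = r₂ω₂ sin(θ₂−θ₃) / [r₄ sin(θ₄−θ₃)].
Numerator sine = +0.96126; denominator sine = -0.84245.
Result = 0.1068·25.24·(+0.96126) / (0.1617·(-0.84245)) = -19.02 rad/s; magnitude 19.02 rad/s.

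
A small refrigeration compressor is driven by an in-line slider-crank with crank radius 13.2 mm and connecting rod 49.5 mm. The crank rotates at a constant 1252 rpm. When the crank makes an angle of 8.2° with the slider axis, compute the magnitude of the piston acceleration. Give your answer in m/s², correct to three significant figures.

ω = 2π·1252/60 = 131.1 rad/s
x(θ) = r cosθ + √(L² − r² sin²θ); with ω constant, a = ω²·d²x/dθ².
d²x/dθ² = −r cosθ − r²(cos2θ)/√u − r⁴ sin²2θ/(4u^{3/2}),  u = L² − r² sin²θ = 0.00244671 m².
Substituting r = 0.0132 m, L = 0.0495 m, θ = 8.2°: d²x/dθ² = -0.016449 m.
a = ω²·d²x/dθ² = (131.1)²·(-0.016449) = -282.76 m/s²;  |a| = 282.76 m/s².

283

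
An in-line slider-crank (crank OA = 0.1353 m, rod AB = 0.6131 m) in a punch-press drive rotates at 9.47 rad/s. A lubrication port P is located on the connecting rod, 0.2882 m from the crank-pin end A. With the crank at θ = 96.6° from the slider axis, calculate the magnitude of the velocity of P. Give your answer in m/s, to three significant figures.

1.26

ω = 9.47 rad/s.  Crank-pin speed |V_A| = rω = 1.2813 m/s, perpendicular to OA.
Rod angle: sinφ = −(r/L) sinθ ⇒ φ = -12.663°; ω_rod = −rω cosθ/√(L²−r²sin²θ) = +0.24619 rad/s.
V_P = V_A + ω_rod × AP, with AP = 0.2882 m along the rod.
Components: V_Px = −rω sinθ − a·ω_rod·sinφ = -1.2572 m/s;  V_Py = rω cosθ + a·ω_rod·cosφ = -0.078042 m/s.
|V_P| = √(V_Px² + V_Py²) = 1.2597 m/s.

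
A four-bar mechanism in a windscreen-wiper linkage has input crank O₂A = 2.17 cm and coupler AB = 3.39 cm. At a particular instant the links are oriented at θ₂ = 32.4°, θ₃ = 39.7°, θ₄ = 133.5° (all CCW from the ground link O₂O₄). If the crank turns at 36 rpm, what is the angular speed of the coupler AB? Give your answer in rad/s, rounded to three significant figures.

2.37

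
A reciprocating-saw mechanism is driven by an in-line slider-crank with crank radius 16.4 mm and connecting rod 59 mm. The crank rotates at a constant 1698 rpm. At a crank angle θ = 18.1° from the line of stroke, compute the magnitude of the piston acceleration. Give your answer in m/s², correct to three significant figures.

ω = 2π·1698/60 = 177.8 rad/s
x(θ) = r cosθ + √(L² − r² sin²θ); with ω constant, a = ω²·d²x/dθ².
d²x/dθ² = −r cosθ − r²(cos2θ)/√u − r⁴ sin²2θ/(4u^{3/2}),  u = L² − r² sin²θ = 0.00345504 m².
Substituting r = 0.0164 m, L = 0.059 m, θ = 18.1°: d²x/dθ² = -0.019312 m.
a = ω²·d²x/dθ² = (177.8)²·(-0.019312) = -610.6 m/s²;  |a| = 610.6 m/s².

611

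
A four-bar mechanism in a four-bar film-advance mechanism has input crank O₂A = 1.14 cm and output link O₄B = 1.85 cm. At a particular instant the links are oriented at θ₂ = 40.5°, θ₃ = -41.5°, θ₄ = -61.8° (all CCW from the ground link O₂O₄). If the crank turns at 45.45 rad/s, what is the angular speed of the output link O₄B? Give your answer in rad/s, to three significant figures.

ω₂ = 45.45 rad/s
Differentiating the loop-closure r₂e^{iθ₂}+r₃e^{iθ₃}=r₁+r₄e^{iθ₄} gives r₂ω₂e^{iθ₂}+r₃ω₃e^{iθ₃}=r₄ω₄e^{iθ₄}.
Eliminating the other unknown: ω₄ = r₂ω₂ sin(θ₂−θ₃) / [r₄ sin(θ₄−θ₃)].
Numerator sine = +0.99027; denominator sine = -0.34694.
Result = 0.0114·45.45·(+0.99027) / (0.0185·(-0.34694)) = -79.941 rad/s; magnitude 79.941 rad/s.

79.9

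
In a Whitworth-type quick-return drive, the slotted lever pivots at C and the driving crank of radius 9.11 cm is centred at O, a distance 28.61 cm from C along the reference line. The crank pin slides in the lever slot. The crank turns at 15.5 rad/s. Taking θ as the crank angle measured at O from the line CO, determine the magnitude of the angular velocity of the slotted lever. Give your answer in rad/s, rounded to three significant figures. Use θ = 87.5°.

1.58

ω = 15.5 rad/s
Crank pin A relative to C: A = (d + r cosθ, r sinθ); lever angle φ = atan2(r sinθ, d + r cosθ).
Differentiating tanφ: φ̇ = rω(d cosθ + r)/(d² + r² + 2dr cosθ).
d² + r² + 2dr cosθ = |CA|² = 0.0924262 m²;  d cosθ + r = +0.10358 m.
|ω_lever| = |0.0911·15.5·+0.10358| / 0.0924262 = 1.5824 rad/s.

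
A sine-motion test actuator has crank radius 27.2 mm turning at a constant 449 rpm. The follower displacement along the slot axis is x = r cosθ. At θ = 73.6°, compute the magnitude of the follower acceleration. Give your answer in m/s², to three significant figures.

17.0

ω = 47.02 rad/s (from 449 rpm).
x = r cosθ ⇒ ẍ = −rω² cosθ (ω constant).
|a| = rω²|cosθ| = 0.0272·(47.02)²·|cos 73.6°| = 16.978 m/s².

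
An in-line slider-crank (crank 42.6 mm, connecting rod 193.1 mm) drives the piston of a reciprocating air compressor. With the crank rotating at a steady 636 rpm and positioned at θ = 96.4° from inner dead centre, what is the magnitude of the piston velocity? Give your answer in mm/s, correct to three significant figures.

ω = 2π·636/60 = 66.6 rad/s
For an in-line slider-crank, x = r cosθ + √(L² − r² sin²θ), so v = −rω sinθ·[1 + r cosθ/√(L² − r² sin²θ)].
With r = 0.0426 m, L = 0.1931 m, θ = 96.4°: √(L² − r² sin²θ) = 0.1884 m.
v = −0.0426·66.6·0.99377·[1 + 0.0426·-0.11147/0.1884] = -2.7485 m/s.
|v| = 2.7485 m/s = 2748.5 mm/s.

2750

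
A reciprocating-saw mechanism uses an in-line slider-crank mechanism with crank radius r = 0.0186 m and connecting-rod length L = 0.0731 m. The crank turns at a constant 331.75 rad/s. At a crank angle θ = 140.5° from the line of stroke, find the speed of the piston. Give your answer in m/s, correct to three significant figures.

3.14

ω = 331.8 rad/s
For an in-line slider-crank, x = r cosθ + √(L² − r² sin²θ), so v = −rω sinθ·[1 + r cosθ/√(L² − r² sin²θ)].
With r = 0.0186 m, L = 0.0731 m, θ = 140.5°: √(L² − r² sin²θ) = 0.072136 m.
v = −0.0186·331.8·0.63608·[1 + 0.0186·-0.77162/0.072136] = -3.144 m/s.
|v| = 3.144 m/s.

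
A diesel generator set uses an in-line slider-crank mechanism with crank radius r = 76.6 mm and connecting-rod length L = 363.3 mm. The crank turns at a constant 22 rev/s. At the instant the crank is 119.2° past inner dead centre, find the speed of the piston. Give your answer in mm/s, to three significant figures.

8280

ω = 2π·22 = 138.2 rad/s
For an in-line slider-crank, x = r cosθ + √(L² − r² sin²θ), so v = −rω sinθ·[1 + r cosθ/√(L² − r² sin²θ)].
With r = 0.0766 m, L = 0.3633 m, θ = 119.2°: √(L² − r² sin²θ) = 0.35709 m.
v = −0.0766·138.2·0.87292·[1 + 0.0766·-0.48786/0.35709] = -8.2756 m/s.
|v| = 8.2756 m/s = 8275.6 mm/s.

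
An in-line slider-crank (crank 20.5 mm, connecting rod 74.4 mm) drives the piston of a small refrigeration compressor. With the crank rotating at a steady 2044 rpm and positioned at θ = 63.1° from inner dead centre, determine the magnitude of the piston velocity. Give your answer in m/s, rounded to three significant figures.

ω = 2π·2044/60 = 214 rad/s
For an in-line slider-crank, x = r cosθ + √(L² − r² sin²θ), so v = −rω sinθ·[1 + r cosθ/√(L² − r² sin²θ)].
With r = 0.0205 m, L = 0.0744 m, θ = 63.1°: √(L² − r² sin²θ) = 0.072119 m.
v = −0.0205·214·0.89180·[1 + 0.0205·0.45243/0.072119] = -4.4164 m/s.
|v| = 4.4164 m/s.

4.42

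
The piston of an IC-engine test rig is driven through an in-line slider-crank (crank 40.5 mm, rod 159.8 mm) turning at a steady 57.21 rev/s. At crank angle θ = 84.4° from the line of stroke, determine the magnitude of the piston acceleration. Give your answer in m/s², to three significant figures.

833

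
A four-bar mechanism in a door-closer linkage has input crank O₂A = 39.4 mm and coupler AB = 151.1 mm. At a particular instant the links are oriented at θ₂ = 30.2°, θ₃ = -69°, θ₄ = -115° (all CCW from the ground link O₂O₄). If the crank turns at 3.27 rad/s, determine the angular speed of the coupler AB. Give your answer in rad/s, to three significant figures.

ω₂ = 3.27 rad/s
Differentiating the loop-closure r₂e^{iθ₂}+r₃e^{iθ₃}=r₁+r₄e^{iθ₄} gives r₂ω₂e^{iθ₂}+r₃ω₃e^{iθ₃}=r₄ω₄e^{iθ₄}.
Eliminating the other unknown: ω₃ = r₂ω₂ sin(θ₄−θ₂) / [r₃ sin(θ₃−θ₄)].
Numerator sine = -0.57071; denominator sine = +0.71934.
Result = 0.0394·3.27·(-0.57071) / (0.1511·(+0.71934)) = -0.67649 rad/s; magnitude 0.67649 rad/s.

0.676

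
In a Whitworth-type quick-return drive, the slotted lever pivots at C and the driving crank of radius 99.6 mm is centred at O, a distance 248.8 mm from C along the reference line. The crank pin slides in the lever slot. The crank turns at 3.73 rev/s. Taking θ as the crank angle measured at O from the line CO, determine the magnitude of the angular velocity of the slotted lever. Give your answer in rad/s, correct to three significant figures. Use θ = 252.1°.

0.954

ω = 23.44 rad/s (from 3.73 rev/s).
Crank pin A relative to C: A = (d + r cosθ, r sinθ); lever angle φ = atan2(r sinθ, d + r cosθ).
Differentiating tanφ: φ̇ = rω(d cosθ + r)/(d² + r² + 2dr cosθ).
d² + r² + 2dr cosθ = |CA|² = 0.0565887 m²;  d cosθ + r = +0.02313 m.
|ω_lever| = |0.0996·23.44·+0.02313| / 0.0565887 = 0.95409 rad/s.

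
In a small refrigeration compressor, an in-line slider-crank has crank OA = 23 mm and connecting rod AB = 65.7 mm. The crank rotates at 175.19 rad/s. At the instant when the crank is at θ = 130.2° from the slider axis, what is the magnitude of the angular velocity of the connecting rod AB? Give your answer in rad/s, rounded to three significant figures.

41.1

ω = 175.2 rad/s
The rod makes angle φ with the slider axis where L sinφ = r sinθ; differentiating, L cosφ·φ̇ = r ω cosθ.
L cosφ = √(L² − r² sin²θ) = 0.063308 m.
|ω_rod| = r ω |cosθ| / √(L² − r² sin²θ) = 0.023·175.2·0.64546/0.063308 = 41.082 rad/s.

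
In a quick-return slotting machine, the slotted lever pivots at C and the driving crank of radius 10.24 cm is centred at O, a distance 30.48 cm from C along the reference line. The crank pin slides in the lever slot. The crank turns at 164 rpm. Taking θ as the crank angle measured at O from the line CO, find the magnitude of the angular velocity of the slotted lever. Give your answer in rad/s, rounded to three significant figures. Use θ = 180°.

8.69

ω = 17.17 rad/s (from 164 rpm).
Crank pin A relative to C: A = (d + r cosθ, r sinθ); lever angle φ = atan2(r sinθ, d + r cosθ).
Differentiating tanφ: φ̇ = rω(d cosθ + r)/(d² + r² + 2dr cosθ).
d² + r² + 2dr cosθ = |CA|² = 0.0409658 m²;  d cosθ + r = -0.2024 m.
|ω_lever| = |0.1024·17.17·-0.2024| / 0.0409658 = 8.6888 rad/s.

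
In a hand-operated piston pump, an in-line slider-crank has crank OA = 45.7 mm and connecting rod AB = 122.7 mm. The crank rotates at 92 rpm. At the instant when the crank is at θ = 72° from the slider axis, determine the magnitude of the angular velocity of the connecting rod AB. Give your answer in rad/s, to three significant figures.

ω = 9.634 rad/s (converted from 92 rpm).
The rod makes angle φ with the slider axis where L sinφ = r sinθ; differentiating, L cosφ·φ̇ = r ω cosθ.
L cosφ = √(L² − r² sin²θ) = 0.11474 m.
|ω_rod| = r ω |cosθ| / √(L² − r² sin²θ) = 0.0457·9.634·0.30902/0.11474 = 1.1857 rad/s.

1.19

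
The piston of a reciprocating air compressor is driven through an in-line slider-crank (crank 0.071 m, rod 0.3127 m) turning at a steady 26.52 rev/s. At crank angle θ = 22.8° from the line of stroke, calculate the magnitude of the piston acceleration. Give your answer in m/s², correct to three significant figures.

ω = 2π·26.5 = 166.6 rad/s
x(θ) = r cosθ + √(L² − r² sin²θ); with ω constant, a = ω²·d²x/dθ².
d²x/dθ² = −r cosθ − r²(cos2θ)/√u − r⁴ sin²2θ/(4u^{3/2}),  u = L² − r² sin²θ = 0.0970243 m².
Substituting r = 0.071 m, L = 0.3127 m, θ = 22.8°: d²x/dθ² = -0.076883 m.
a = ω²·d²x/dθ² = (166.6)²·(-0.076883) = -2134.7 m/s²;  |a| = 2134.7 m/s².

2130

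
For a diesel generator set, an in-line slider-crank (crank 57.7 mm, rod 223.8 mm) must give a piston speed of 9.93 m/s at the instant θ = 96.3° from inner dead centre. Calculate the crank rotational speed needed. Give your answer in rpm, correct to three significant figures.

For an in-line slider-crank, |v_piston| = rω|sinθ|·[1 + r cosθ/√(L² − r² sin²θ)].
With r = 0.0577 m, L = 0.2238 m, θ = 96.3°: the bracketed kinematic factor |dx/dθ| = 0.055673 m.
ω = v/|dx/dθ| = 9.93/0.055673 = 178.36 rad/s.
N = 60ω/(2π) = 1703.2 rpm.

1700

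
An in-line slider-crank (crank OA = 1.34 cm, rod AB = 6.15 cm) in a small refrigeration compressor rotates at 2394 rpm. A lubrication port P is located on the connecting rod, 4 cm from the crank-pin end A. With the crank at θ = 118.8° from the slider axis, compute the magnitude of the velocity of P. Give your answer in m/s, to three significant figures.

2.80

ω = 250.7 rad/s.  Crank-pin speed |V_A| = rω = 3.3594 m/s, perpendicular to OA.
Rod angle: sinφ = −(r/L) sinθ ⇒ φ = -11.007°; ω_rod = −rω cosθ/√(L²−r²sin²θ) = +26.808 rad/s.
V_P = V_A + ω_rod × AP, with AP = 0.04 m along the rod.
Components: V_Px = −rω sinθ − a·ω_rod·sinφ = -2.7391 m/s;  V_Py = rω cosθ + a·ω_rod·cosφ = -0.56578 m/s.
|V_P| = √(V_Px² + V_Py²) = 2.7969 m/s.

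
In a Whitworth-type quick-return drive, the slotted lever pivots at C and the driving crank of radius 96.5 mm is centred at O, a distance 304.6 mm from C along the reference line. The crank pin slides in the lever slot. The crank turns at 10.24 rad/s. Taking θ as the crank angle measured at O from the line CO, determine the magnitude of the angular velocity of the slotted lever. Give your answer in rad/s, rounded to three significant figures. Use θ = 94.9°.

ω = 10.24 rad/s
Crank pin A relative to C: A = (d + r cosθ, r sinθ); lever angle φ = atan2(r sinθ, d + r cosθ).
Differentiating tanφ: φ̇ = rω(d cosθ + r)/(d² + r² + 2dr cosθ).
d² + r² + 2dr cosθ = |CA|² = 0.0970719 m²;  d cosθ + r = +0.070482 m.
|ω_lever| = |0.0965·10.24·+0.070482| / 0.0970719 = 0.71748 rad/s.

0.717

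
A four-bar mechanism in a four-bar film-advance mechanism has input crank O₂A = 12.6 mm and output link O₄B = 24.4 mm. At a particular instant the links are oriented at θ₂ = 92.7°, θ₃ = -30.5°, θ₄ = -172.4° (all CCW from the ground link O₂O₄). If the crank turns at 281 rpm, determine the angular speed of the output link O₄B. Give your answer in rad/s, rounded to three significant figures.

ω₂ = 29.43 rad/s (from 281 rpm).
Differentiating the loop-closure r₂e^{iθ₂}+r₃e^{iθ₃}=r₁+r₄e^{iθ₄} gives r₂ω₂e^{iθ₂}+r₃ω₃e^{iθ₃}=r₄ω₄e^{iθ₄}.
Eliminating the other unknown: ω₄ = r₂ω₂ sin(θ₂−θ₃) / [r₄ sin(θ₄−θ₃)].
Numerator sine = +0.83676; denominator sine = -0.61704.
Result = 0.0126·29.43·(+0.83676) / (0.0244·(-0.61704)) = -20.607 rad/s; magnitude 20.607 rad/s.

20.6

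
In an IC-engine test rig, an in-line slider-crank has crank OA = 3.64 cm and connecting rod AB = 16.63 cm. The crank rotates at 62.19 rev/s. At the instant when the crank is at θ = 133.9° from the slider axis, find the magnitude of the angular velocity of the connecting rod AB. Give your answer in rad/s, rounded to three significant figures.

60.1

ω = 390.8 rad/s (converted from 62.19 rev/s).
The rod makes angle φ with the slider axis where L sinφ = r sinθ; differentiating, L cosφ·φ̇ = r ω cosθ.
L cosφ = √(L² − r² sin²θ) = 0.16422 m.
|ω_rod| = r ω |cosθ| / √(L² − r² sin²θ) = 0.0364·390.8·0.69340/0.16422 = 60.057 rad/s.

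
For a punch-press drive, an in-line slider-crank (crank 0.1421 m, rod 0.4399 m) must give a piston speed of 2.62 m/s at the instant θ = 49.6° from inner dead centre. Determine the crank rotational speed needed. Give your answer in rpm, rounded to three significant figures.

190

For an in-line slider-crank, |v_piston| = rω|sinθ|·[1 + r cosθ/√(L² − r² sin²θ)].
With r = 0.1421 m, L = 0.4399 m, θ = 49.6°: the bracketed kinematic factor |dx/dθ| = 0.13159 m.
ω = v/|dx/dθ| = 2.62/0.13159 = 19.911 rad/s.
N = 60ω/(2π) = 190.13 rpm.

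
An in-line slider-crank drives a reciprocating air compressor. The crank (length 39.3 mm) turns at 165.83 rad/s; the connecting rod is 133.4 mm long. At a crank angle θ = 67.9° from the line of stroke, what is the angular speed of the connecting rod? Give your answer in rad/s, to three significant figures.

ω = 165.8 rad/s
The rod makes angle φ with the slider axis where L sinφ = r sinθ; differentiating, L cosφ·φ̇ = r ω cosθ.
L cosφ = √(L² − r² sin²θ) = 0.12833 m.
|ω_rod| = r ω |cosθ| / √(L² − r² sin²θ) = 0.0393·165.8·0.37622/0.12833 = 19.106 rad/s.

19.1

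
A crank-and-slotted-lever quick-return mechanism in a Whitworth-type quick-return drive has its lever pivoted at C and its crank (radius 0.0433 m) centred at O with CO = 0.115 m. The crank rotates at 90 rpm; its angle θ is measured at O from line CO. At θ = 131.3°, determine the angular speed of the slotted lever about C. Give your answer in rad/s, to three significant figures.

1.56

ω = 9.425 rad/s (from 90 rpm).
Crank pin A relative to C: A = (d + r cosθ, r sinθ); lever angle φ = atan2(r sinθ, d + r cosθ).
Differentiating tanφ: φ̇ = rω(d cosθ + r)/(d² + r² + 2dr cosθ).
d² + r² + 2dr cosθ = |CA|² = 0.00852693 m²;  d cosθ + r = -0.0326 m.
|ω_lever| = |0.0433·9.425·-0.0326| / 0.00852693 = 1.5602 rad/s.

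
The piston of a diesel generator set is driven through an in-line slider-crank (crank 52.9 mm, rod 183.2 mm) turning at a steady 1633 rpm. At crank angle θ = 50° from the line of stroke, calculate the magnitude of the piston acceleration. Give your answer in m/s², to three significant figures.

925

ω = 2π·1633/60 = 171 rad/s
x(θ) = r cosθ + √(L² − r² sin²θ); with ω constant, a = ω²·d²x/dθ².
d²x/dθ² = −r cosθ − r²(cos2θ)/√u − r⁴ sin²2θ/(4u^{3/2}),  u = L² − r² sin²θ = 0.0319201 m².
Substituting r = 0.0529 m, L = 0.1832 m, θ = 50°: d²x/dθ² = -0.031617 m.
a = ω²·d²x/dθ² = (171)²·(-0.031617) = -924.58 m/s²;  |a| = 924.58 m/s².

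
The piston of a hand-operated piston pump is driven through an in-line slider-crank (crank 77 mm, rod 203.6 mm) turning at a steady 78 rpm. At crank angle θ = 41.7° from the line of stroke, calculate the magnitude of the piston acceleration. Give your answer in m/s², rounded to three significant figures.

4.14

ω = 2π·78/60 = 8.168 rad/s
x(θ) = r cosθ + √(L² − r² sin²θ); with ω constant, a = ω²·d²x/dθ².
d²x/dθ² = −r cosθ − r²(cos2θ)/√u − r⁴ sin²2θ/(4u^{3/2}),  u = L² − r² sin²θ = 0.0388292 m².
Substituting r = 0.077 m, L = 0.2036 m, θ = 41.7°: d²x/dθ² = -0.062083 m.
a = ω²·d²x/dθ² = (8.168)²·(-0.062083) = -4.1421 m/s²;  |a| = 4.1421 m/s².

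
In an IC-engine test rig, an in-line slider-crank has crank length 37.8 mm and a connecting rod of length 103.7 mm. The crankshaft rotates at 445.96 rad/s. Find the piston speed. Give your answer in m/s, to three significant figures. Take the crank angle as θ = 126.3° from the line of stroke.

ω = 446 rad/s
For an in-line slider-crank, x = r cosθ + √(L² − r² sin²θ), so v = −rω sinθ·[1 + r cosθ/√(L² − r² sin²θ)].
With r = 0.0378 m, L = 0.1037 m, θ = 126.3°: √(L² − r² sin²θ) = 0.099124 m.
v = −0.0378·446·0.80593·[1 + 0.0378·-0.59201/0.099124] = -10.519 m/s.
|v| = 10.519 m/s.

10.5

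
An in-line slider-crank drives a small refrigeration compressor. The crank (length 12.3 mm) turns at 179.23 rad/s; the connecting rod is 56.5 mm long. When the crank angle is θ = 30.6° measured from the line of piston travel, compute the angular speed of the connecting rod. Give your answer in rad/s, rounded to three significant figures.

ω = 179.2 rad/s
The rod makes angle φ with the slider axis where L sinφ = r sinθ; differentiating, L cosφ·φ̇ = r ω cosθ.
L cosφ = √(L² − r² sin²θ) = 0.056152 m.
|ω_rod| = r ω |cosθ| / √(L² − r² sin²θ) = 0.0123·179.2·0.86074/0.056152 = 33.793 rad/s.

33.8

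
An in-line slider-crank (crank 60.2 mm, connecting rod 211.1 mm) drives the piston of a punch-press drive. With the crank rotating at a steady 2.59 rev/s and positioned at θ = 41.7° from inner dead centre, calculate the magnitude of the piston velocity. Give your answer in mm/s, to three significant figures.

793

ω = 2π·2.59 = 16.27 rad/s
For an in-line slider-crank, x = r cosθ + √(L² − r² sin²θ), so v = −rω sinθ·[1 + r cosθ/√(L² − r² sin²θ)].
With r = 0.0602 m, L = 0.2111 m, θ = 41.7°: √(L² − r² sin²θ) = 0.20727 m.
v = −0.0602·16.27·0.66523·[1 + 0.0602·0.74664/0.20727] = -0.79303 m/s.
|v| = 0.79303 m/s = 793.03 mm/s.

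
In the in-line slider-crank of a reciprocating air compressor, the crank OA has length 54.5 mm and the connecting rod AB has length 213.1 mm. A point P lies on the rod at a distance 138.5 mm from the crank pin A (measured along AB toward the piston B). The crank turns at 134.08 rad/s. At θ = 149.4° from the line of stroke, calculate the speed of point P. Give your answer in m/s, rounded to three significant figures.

ω = 134.1 rad/s.  Crank-pin speed |V_A| = rω = 7.3074 m/s, perpendicular to OA.
Rod angle: sinφ = −(r/L) sinθ ⇒ φ = -7.480°; ω_rod = −rω cosθ/√(L²−r²sin²θ) = +29.769 rad/s.
V_P = V_A + ω_rod × AP, with AP = 0.1385 m along the rod.
Components: V_Px = −rω sinθ − a·ω_rod·sinφ = -3.183 m/s;  V_Py = rω cosθ + a·ω_rod·cosφ = -2.2019 m/s.
|V_P| = √(V_Px² + V_Py²) = 3.8703 m/s.

3.87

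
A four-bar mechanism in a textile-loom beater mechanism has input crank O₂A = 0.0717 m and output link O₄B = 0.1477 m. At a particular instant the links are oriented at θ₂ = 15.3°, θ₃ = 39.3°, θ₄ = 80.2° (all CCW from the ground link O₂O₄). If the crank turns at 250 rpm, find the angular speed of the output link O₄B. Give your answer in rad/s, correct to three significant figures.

7.89

ω₂ = 26.18 rad/s (from 250 rpm).
Differentiating the loop-closure r₂e^{iθ₂}+r₃e^{iθ₃}=r₁+r₄e^{iθ₄} gives r₂ω₂e^{iθ₂}+r₃ω₃e^{iθ₃}=r₄ω₄e^{iθ₄}.
Eliminating the other unknown: ω₄ = r₂ω₂ sin(θ₂−θ₃) / [r₄ sin(θ₄−θ₃)].
Numerator sine = -0.40674; denominator sine = +0.65474.
Result = 0.0717·26.18·(-0.40674) / (0.1477·(+0.65474)) = -7.895 rad/s; magnitude 7.895 rad/s.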